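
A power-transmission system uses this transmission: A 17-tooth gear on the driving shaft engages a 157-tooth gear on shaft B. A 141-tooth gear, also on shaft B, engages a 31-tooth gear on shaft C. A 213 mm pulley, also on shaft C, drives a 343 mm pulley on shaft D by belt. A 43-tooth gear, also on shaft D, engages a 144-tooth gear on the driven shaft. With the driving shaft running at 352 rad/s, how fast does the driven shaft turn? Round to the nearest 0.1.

32.1 rad/s

the driving shaft → shaft B (gear mesh, 157/17): 352 ÷ 9.2353 = 38.115 rad/s
shaft B → shaft C (gear mesh, 31/141): 38.115 ÷ 0.21986 = 173.36 rad/s
shaft C → shaft D (belt, 343/213): 173.36 ÷ 1.6103 = 107.66 rad/s
shaft D → the driven shaft (gear mesh, 144/43): 107.66 ÷ 3.3488 = 32.147 rad/s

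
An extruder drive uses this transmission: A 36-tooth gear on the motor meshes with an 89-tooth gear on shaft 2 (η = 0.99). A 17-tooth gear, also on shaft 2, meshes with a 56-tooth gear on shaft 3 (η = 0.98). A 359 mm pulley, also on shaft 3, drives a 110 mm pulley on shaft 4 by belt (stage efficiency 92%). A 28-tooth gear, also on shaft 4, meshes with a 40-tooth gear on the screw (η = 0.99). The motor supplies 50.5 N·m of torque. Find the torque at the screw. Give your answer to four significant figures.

159.1 N·m

After the gear mesh (89/36): 50.5 × 2.4722 × 0.99 = 123.6 N·m
After the gear mesh (56/17): 123.6 × 3.2941 × 0.98 = 399.01 N·m
After the belt (110/359): 399.01 × 0.30641 × 0.92 = 112.48 N·m
After the gear mesh (40/28): 112.48 × 1.4286 × 0.99 = 159.08 N·m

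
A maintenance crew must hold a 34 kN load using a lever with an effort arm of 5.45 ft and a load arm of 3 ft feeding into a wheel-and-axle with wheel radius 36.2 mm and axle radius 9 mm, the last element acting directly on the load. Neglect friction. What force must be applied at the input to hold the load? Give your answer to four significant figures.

Lever MA = effort arm / load arm = 5.45/3 = 1.8167.
Wheel-and-axle MA = R/r = 36.2/9 = 4.0222.
Combined ideal MA = 1.8167 × 4.0222 = 7.307.
Effort = load / MA = 34 / 7.307 = 4.653 kN.

4.653 kN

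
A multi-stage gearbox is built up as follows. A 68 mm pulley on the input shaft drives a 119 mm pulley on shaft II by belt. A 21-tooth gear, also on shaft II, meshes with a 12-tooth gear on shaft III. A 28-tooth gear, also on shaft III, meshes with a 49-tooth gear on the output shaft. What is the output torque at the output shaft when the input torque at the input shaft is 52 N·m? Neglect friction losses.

Belt: ratio = 119/68 = 1.75; torque at shaft II = 52 × 1.75 = 91 N·m.
Gear mesh: ratio = 12/21 = 0.57143; torque at shaft III = 91 × 0.57143 = 52 N·m.
Gear mesh: ratio = 49/28 = 1.75; torque at the output shaft = 52 × 1.75 = 91 N·m.

91 N·m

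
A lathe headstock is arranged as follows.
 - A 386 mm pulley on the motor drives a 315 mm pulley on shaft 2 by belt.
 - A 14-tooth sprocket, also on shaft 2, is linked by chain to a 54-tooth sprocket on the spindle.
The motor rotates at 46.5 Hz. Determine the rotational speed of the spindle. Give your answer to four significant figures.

14.77 Hz

belt 315/386 = 0.81606 → 46.5/0.81606 = 56.981 Hz
chain 54/14 = 3.8571 → 56.981/3.8571 = 14.773 Hz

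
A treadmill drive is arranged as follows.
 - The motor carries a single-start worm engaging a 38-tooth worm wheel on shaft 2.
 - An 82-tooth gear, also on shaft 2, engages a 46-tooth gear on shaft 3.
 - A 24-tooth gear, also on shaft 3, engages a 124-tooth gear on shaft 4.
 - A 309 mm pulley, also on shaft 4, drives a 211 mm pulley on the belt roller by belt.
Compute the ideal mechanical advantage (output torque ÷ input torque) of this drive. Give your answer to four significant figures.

Each stage contributes driven/driver: worm 38/1 = 38, gear mesh 46/82 = 0.56098, gear mesh 124/24 = 5.1667, belt 211/309 = 0.68285.
Overall: 38 × 0.56098 × 5.1667 × 0.68285 = 75.208.

75.21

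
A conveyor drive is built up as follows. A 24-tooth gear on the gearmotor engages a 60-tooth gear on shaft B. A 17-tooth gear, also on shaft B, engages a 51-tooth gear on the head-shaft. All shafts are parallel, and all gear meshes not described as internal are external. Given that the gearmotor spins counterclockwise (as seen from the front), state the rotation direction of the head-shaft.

counterclockwise

the gearmotor → shaft B: external mesh, 1 reversal → CW.
shaft B → the head-shaft: external mesh, 1 reversal → CCW.
2 reversals in total — an even number — so the head-shaft turns the same way as the gearmotor.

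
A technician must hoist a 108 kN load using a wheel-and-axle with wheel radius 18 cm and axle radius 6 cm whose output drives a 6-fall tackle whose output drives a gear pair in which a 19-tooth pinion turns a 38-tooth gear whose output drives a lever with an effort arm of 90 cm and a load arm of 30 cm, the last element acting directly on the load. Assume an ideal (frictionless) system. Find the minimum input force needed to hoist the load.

Wheel-and-axle MA = R/r = 18/6 = 3.
Block-and-tackle MA = number of supporting rope parts = 6.
Gear pair MA = 38/19 = 2.
Lever MA = effort arm / load arm = 90/30 = 3.
Combined ideal MA = 3 × 6 × 2 × 3 = 108.
Effort = load / MA = 108 / 108 = 1 kN.

1 kN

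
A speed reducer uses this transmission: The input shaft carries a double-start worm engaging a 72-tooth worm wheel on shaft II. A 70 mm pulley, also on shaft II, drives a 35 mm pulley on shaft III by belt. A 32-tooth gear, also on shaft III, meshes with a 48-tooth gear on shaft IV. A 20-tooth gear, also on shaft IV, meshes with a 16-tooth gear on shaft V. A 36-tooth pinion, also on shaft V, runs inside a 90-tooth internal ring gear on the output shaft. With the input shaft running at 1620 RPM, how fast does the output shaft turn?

30 RPM

Worm: ratio = 72/2 = 36, so shaft II turns at 1620 / 36 = 45 RPM.
Belt: ratio = 35/70 = 0.5, so shaft III turns at 45 / 0.5 = 90 RPM.
Gear mesh: ratio = 48/32 = 1.5, so shaft IV turns at 90 / 1.5 = 60 RPM.
Gear mesh: ratio = 16/20 = 0.8, so shaft V turns at 60 / 0.8 = 75 RPM.
Internal gear: ratio = 90/36 = 2.5, so the output shaft turns at 75 / 2.5 = 30 RPM.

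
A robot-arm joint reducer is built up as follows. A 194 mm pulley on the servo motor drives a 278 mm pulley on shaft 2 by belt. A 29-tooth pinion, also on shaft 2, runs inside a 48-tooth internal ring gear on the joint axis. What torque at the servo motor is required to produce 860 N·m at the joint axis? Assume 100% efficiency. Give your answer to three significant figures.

Overall ratio R = 1.433 × 1.6552 = 2.3718.
Input torque = output torque / R = 860 / 2.3718 = 362.59 N·m.

363 N·m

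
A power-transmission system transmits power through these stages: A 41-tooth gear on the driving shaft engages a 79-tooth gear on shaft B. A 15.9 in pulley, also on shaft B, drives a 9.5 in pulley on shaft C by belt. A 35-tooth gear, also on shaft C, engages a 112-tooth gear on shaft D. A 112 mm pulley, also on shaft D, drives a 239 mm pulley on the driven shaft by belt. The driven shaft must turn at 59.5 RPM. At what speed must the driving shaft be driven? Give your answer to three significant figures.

Overall ratio R = 1.9268 × 0.59748 × 3.2 × 2.1339 = 7.8614.
Required input speed = output speed × R = 59.5 × 7.8614 = 467.75 RPM.

468 RPM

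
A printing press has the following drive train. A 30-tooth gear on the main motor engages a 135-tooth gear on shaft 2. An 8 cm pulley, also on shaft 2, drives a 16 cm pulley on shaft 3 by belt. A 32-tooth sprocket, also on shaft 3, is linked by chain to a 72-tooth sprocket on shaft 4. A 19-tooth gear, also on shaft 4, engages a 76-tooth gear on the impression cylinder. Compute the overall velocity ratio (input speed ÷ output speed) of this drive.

Each stage contributes driven/driver: gear mesh 135/30 = 4.5, belt 16/8 = 2, chain 72/32 = 2.25, gear mesh 76/19 = 4.
Overall: 4.5 × 2 × 2.25 × 4 = 81.

81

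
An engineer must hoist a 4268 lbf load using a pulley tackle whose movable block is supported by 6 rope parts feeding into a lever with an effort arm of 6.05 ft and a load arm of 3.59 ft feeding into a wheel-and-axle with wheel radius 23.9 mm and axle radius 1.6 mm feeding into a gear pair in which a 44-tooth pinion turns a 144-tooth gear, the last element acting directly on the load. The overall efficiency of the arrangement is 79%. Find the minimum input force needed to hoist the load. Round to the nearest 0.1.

Block-and-tackle MA = number of supporting rope parts = 6.
Lever MA = effort arm / load arm = 6.05/3.59 = 1.6852.
Wheel-and-axle MA = R/r = 23.9/1.6 = 14.937.
Gear pair MA = 144/44 = 3.2727.
Combined ideal MA = 6 × 1.6852 × 14.937 × 3.2727 = 494.31.
Actual MA = 494.31 × 0.79 = 390.51.
Effort = load / actual MA = 4268 / 390.51 = 10.929 lbf.

10.9 lbf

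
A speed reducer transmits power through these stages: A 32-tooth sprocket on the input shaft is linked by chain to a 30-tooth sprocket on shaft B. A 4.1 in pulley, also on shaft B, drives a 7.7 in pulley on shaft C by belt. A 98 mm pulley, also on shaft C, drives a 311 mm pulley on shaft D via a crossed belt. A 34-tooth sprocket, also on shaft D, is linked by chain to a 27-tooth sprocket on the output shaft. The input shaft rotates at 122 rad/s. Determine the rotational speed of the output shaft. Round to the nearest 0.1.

27.5 rad/s

Chain: ratio = 30/32 = 0.9375, so shaft B turns at 122 / 0.9375 = 130.13 rad/s.
Belt: ratio = 7.7/4.1 = 1.878, so shaft C turns at 130.13 / 1.878 = 69.292 rad/s.
Belt: ratio = 311/98 = 3.1735, so shaft D turns at 69.292 / 3.1735 = 21.835 rad/s.
Chain: ratio = 27/34 = 0.79412, so the output shaft turns at 21.835 / 0.79412 = 27.496 rad/s.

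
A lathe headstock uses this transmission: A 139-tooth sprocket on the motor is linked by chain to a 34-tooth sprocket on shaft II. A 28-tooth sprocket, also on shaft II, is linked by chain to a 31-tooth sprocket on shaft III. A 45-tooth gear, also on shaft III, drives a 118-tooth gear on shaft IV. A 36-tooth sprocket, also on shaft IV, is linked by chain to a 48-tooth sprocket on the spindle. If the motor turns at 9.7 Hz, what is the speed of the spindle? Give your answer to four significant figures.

10.24 Hz

Chain: ratio = 34/139 = 0.2446, so shaft II turns at 9.7 / 0.2446 = 39.656 Hz.
Chain: ratio = 31/28 = 1.1071, so shaft III turns at 39.656 / 1.1071 = 35.818 Hz.
Gear mesh: ratio = 118/45 = 2.6222, so shaft IV turns at 35.818 / 2.6222 = 13.659 Hz.
Chain: ratio = 48/36 = 1.3333, so the spindle turns at 13.659 / 1.3333 = 10.245 Hz.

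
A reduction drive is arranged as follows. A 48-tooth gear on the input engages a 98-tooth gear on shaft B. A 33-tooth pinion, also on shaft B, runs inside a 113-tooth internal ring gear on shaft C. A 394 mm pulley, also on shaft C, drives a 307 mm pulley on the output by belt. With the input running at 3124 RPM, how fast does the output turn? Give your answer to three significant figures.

573 RPM

gear mesh 98/48 = 2.0417 → 3124/2.0417 = 1530.1 RPM
internal gear 113/33 = 3.4242 → 1530.1/3.4242 = 446.85 RPM
belt 307/394 = 0.77919 → 446.85/0.77919 = 573.48 RPM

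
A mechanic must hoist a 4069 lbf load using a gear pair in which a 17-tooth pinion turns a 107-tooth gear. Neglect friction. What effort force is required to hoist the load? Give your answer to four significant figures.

646.5 lbf

Gear pair MA = 107/17 = 6.2941.
Effort = load / MA = 4069 / 6.2941 = 646.48 lbf.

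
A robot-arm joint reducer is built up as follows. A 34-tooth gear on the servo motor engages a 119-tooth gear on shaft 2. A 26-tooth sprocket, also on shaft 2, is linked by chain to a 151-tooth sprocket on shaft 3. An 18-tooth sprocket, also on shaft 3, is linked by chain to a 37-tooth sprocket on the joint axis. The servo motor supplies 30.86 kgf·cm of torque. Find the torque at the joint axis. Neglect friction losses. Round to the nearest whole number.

1289 kgf·cm

Gear mesh: ratio = 119/34 = 3.5; torque at shaft 2 = 30.86 × 3.5 = 108.01 kgf·cm.
Chain: ratio = 151/26 = 5.8077; torque at shaft 3 = 108.01 × 5.8077 = 627.29 kgf·cm.
Chain: ratio = 37/18 = 2.0556; torque at the joint axis = 627.29 × 2.0556 = 1289.4 kgf·cm.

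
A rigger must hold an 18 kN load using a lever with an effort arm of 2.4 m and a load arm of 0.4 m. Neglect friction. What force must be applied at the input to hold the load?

Lever MA = effort arm / load arm = 2.4/0.4 = 6.
Effort = load / MA = 18 / 6 = 3 kN.

3 kN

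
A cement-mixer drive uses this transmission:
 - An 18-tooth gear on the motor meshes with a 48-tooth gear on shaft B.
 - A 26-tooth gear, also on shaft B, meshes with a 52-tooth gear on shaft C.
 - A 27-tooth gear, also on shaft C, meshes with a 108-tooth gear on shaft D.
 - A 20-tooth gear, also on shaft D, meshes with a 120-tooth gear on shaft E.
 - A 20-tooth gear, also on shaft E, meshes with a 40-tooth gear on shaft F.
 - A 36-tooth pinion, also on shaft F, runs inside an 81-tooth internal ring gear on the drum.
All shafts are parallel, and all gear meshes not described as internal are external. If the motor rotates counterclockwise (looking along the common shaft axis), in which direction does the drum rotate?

clockwise

the motor → shaft B: external mesh, 1 reversal → CW.
shaft B → shaft C: external mesh, 1 reversal → CCW.
shaft C → shaft D: external mesh, 1 reversal → CW.
shaft D → shaft E: external mesh, 1 reversal → CCW.
shaft E → shaft F: external mesh, 1 reversal → CW.
shaft F → the drum: internal mesh, same direction → CW.
5 reversals in total — an odd number — so the drum turns opposite to the motor.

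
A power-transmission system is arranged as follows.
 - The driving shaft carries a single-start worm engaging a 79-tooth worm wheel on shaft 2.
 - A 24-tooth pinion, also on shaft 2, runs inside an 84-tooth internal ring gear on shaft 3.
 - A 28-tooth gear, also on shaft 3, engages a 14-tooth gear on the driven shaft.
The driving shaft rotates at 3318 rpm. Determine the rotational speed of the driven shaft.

Worm: ratio = 79/1 = 79, so shaft 2 turns at 3318 / 79 = 42 rpm.
Internal gear: ratio = 84/24 = 3.5, so shaft 3 turns at 42 / 3.5 = 12 rpm.
Gear mesh: ratio = 14/28 = 0.5, so the driven shaft turns at 12 / 0.5 = 24 rpm.

24 rpm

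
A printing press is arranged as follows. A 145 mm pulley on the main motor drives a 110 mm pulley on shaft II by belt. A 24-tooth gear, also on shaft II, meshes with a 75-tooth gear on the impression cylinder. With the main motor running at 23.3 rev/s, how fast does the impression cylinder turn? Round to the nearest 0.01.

the main motor → shaft II (belt, 110/145): 23.3 ÷ 0.75862 = 30.714 rev/s
shaft II → the impression cylinder (gear mesh, 75/24): 30.714 ÷ 3.125 = 9.8284 rev/s

9.83 rev/s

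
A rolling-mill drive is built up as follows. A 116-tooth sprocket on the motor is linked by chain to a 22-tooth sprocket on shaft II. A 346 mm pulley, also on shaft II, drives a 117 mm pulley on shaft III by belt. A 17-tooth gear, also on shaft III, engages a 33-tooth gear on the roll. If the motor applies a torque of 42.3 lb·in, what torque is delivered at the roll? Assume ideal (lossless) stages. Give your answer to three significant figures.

chain 22/116 = 0.18966 → τ = 42.3·0.18966 = 8.0224 lb·in
belt 117/346 = 0.33815 → τ = 8.0224·0.33815 = 2.7128 lb·in
gear mesh 33/17 = 1.9412 → τ = 2.7128·1.9412 = 5.266 lb·in

5.27 lb·in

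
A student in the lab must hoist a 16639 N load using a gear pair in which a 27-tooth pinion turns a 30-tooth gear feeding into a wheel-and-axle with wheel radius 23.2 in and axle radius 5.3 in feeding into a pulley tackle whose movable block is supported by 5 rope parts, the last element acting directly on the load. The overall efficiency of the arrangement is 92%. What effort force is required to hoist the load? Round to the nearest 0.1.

743.7 N

Gear pair MA = 30/27 = 1.1111.
Wheel-and-axle MA = R/r = 23.2/5.3 = 4.3774.
Block-and-tackle MA = number of supporting rope parts = 5.
Combined ideal MA = 1.1111 × 4.3774 × 5 = 24.319.
Actual MA = 24.319 × 0.92 = 22.373.
Effort = load / actual MA = 16639 / 22.373 = 743.7 N.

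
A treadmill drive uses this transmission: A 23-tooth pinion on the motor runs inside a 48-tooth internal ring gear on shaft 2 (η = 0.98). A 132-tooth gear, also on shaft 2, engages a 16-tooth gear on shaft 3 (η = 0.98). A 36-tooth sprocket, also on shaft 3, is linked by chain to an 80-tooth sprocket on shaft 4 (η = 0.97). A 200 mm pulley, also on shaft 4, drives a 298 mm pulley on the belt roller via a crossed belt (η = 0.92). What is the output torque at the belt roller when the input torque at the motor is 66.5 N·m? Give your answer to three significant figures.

47.7 N·m

After the internal gear (48/23): 66.5 × 2.087 × 0.98 = 136.01 N·m
After the gear mesh (16/132): 136.01 × 0.12121 × 0.98 = 16.156 N·m
After the chain (80/36): 16.156 × 2.2222 × 0.97 = 34.825 N·m
After the belt (298/200): 34.825 × 1.49 × 0.92 = 47.738 N·m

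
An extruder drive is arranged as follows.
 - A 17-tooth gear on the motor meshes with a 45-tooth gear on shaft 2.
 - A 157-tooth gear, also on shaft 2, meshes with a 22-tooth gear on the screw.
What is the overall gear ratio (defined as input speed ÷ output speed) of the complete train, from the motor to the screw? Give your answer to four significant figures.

Each stage contributes driven/driver: gear mesh 45/17 = 2.6471, gear mesh 22/157 = 0.14013.
Overall: 2.6471 × 0.14013 = 0.37093.

0.3709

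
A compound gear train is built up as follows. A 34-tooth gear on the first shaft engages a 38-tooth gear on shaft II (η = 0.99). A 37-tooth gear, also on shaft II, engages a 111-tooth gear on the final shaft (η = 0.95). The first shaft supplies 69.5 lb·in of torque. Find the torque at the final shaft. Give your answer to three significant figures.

gear mesh 38/34 = 1.1176 → τ = 69.5·1.1176·0.99 = 76.9 lb·in
gear mesh 111/37 = 3 → τ = 76.9·3·0.95 = 219.16 lb·in

219 lb·in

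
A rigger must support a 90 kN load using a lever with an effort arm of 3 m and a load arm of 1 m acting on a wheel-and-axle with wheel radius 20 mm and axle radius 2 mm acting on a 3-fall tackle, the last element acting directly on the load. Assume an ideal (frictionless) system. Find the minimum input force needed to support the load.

Lever MA = effort arm / load arm = 3/1 = 3.
Wheel-and-axle MA = R/r = 20/2 = 10.
Block-and-tackle MA = number of supporting rope parts = 3.
Combined ideal MA = 3 × 10 × 3 = 90.
Effort = load / MA = 90 / 90 = 1 kN.

1 kN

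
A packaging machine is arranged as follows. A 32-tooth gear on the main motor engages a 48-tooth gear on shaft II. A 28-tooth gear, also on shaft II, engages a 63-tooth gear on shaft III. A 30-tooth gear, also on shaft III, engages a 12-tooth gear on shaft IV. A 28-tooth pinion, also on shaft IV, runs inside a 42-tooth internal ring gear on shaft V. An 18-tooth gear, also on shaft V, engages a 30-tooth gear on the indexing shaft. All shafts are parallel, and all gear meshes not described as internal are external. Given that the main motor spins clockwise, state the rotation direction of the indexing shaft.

clockwise

the main motor → shaft II: external mesh, 1 reversal → CCW.
shaft II → shaft III: external mesh, 1 reversal → CW.
shaft III → shaft IV: external mesh, 1 reversal → CCW.
shaft IV → shaft V: internal mesh, same direction → CCW.
shaft V → the indexing shaft: external mesh, 1 reversal → CW.
4 reversals in total — an even number — so the indexing shaft turns the same way as the main motor.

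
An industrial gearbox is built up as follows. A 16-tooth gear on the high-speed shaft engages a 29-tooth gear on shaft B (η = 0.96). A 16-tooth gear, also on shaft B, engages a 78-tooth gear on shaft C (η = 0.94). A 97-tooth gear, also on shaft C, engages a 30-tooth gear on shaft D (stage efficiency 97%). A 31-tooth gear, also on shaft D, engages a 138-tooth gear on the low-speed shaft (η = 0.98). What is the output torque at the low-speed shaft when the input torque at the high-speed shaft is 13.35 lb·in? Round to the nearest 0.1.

139.3 lb·in

After the gear mesh (29/16): 13.35 × 1.8125 × 0.96 = 23.229 lb·in
After the gear mesh (78/16): 23.229 × 4.875 × 0.94 = 106.45 lb·in
After the gear mesh (30/97): 106.45 × 0.30928 × 0.97 = 31.934 lb·in
After the gear mesh (138/31): 31.934 × 4.4516 × 0.98 = 139.31 lb·in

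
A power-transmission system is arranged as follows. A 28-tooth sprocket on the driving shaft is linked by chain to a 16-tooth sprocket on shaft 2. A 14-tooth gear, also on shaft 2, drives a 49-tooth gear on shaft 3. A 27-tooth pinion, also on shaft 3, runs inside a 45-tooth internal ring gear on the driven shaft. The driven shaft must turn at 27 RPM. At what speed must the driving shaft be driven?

Overall ratio R = 0.57143 × 3.5 × 1.6667 = 3.3333.
Required input speed = output speed × R = 27 × 3.3333 = 90 RPM.

90 RPM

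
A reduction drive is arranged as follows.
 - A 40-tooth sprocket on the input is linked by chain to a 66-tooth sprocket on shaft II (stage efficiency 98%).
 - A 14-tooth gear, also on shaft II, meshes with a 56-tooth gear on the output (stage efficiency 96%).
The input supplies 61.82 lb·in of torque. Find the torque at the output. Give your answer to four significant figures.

383.9 lb·in

chain 66/40 = 1.65 → τ = 61.82·1.65·0.98 = 99.963 lb·in
gear mesh 56/14 = 4 → τ = 99.963·4·0.96 = 383.86 lb·in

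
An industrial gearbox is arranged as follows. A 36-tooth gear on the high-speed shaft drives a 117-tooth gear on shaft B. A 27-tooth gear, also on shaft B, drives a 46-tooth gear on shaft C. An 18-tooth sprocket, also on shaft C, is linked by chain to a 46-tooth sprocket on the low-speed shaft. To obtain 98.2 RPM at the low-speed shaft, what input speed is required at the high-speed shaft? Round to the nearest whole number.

Overall ratio R = 3.25 × 1.7037 × 2.5556 = 14.15.
Required input speed = output speed × R = 98.2 × 14.15 = 1389.6 RPM.

1390 RPM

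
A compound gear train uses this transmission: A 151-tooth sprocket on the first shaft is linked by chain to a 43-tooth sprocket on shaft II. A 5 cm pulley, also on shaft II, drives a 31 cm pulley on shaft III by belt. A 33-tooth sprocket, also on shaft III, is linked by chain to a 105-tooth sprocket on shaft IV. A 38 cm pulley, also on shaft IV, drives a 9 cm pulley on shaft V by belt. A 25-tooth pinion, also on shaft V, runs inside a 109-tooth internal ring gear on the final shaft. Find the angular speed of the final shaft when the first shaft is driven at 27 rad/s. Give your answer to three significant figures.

4.65 rad/s

Chain: ratio = 43/151 = 0.28477, so shaft II turns at 27 / 0.28477 = 94.814 rad/s.
Belt: ratio = 31/5 = 6.2, so shaft III turns at 94.814 / 6.2 = 15.293 rad/s.
Chain: ratio = 105/33 = 3.1818, so shaft IV turns at 15.293 / 3.1818 = 4.8062 rad/s.
Belt: ratio = 9/38 = 0.23684, so shaft V turns at 4.8062 / 0.23684 = 20.293 rad/s.
Internal gear: ratio = 109/25 = 4.36, so the final shaft turns at 20.293 / 4.36 = 4.6544 rad/s.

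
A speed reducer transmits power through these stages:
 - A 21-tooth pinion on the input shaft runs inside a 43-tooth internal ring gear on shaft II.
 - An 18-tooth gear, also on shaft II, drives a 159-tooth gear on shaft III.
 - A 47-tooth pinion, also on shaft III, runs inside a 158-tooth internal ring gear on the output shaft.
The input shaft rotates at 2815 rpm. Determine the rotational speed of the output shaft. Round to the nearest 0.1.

46.3 rpm

Internal gear: ratio = 43/21 = 2.0476, so shaft II turns at 2815 / 2.0476 = 1374.8 rpm.
Gear mesh: ratio = 159/18 = 8.8333, so shaft III turns at 1374.8 / 8.8333 = 155.63 rpm.
Internal gear: ratio = 158/47 = 3.3617, so the output shaft turns at 155.63 / 3.3617 = 46.296 rpm.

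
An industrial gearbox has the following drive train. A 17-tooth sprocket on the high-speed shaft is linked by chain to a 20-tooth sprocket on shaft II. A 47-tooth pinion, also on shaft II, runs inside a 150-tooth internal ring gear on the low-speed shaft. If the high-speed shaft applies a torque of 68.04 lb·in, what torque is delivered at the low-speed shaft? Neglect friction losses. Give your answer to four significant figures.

255.5 lb·in

After the chain (20/17): 68.04 × 1.1765 = 80.047 lb·in
After the internal gear (150/47): 80.047 × 3.1915 = 255.47 lb·in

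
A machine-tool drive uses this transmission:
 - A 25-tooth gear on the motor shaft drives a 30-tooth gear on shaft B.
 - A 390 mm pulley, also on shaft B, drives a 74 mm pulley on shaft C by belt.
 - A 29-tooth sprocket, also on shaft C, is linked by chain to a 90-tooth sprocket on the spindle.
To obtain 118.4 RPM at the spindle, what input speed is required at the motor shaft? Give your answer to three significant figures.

83.7 RPM

Overall ratio R = 1.2 × 0.18974 × 3.1034 = 0.70663.
Required input speed = output speed × R = 118.4 × 0.70663 = 83.665 RPM.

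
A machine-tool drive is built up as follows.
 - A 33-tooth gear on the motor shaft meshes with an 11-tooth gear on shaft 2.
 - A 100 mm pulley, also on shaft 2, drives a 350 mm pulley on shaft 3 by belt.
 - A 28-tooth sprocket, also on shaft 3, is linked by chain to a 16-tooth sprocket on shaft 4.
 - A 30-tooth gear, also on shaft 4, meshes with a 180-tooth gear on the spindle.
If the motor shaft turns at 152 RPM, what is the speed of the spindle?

the motor shaft → shaft 2 (gear mesh, 11/33): 152 ÷ 0.33333 = 456 RPM
shaft 2 → shaft 3 (belt, 350/100): 456 ÷ 3.5 = 130.29 RPM
shaft 3 → shaft 4 (chain, 16/28): 130.29 ÷ 0.57143 = 228 RPM
shaft 4 → the spindle (gear mesh, 180/30): 228 ÷ 6 = 38 RPM

38 RPM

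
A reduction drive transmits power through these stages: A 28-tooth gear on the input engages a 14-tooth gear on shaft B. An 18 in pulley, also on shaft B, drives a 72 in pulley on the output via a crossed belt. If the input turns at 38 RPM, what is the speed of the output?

gear mesh 14/28 = 0.5 → 38/0.5 = 76 RPM
belt 72/18 = 4 → 76/4 = 19 RPM

19 RPM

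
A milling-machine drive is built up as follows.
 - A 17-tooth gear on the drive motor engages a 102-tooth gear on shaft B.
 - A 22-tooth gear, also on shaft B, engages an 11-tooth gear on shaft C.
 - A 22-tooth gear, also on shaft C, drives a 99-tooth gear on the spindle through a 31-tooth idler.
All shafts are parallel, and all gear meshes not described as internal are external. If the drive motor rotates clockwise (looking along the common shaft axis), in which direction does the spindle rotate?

the drive motor → shaft B: external mesh, 1 reversal → CCW.
shaft B → shaft C: external mesh, 1 reversal → CW.
shaft C → the spindle: driver → idler → driven is 2 external meshes, 2 reversals → CW.
4 reversals in total — an even number — so the spindle turns the same way as the drive motor.

clockwise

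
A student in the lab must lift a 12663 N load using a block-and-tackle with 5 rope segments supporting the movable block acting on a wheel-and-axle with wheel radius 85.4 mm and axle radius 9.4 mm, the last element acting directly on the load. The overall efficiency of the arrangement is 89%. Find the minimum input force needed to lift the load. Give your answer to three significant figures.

313 N

Block-and-tackle MA = number of supporting rope parts = 5.
Wheel-and-axle MA = R/r = 85.4/9.4 = 9.0851.
Combined ideal MA = 5 × 9.0851 = 45.426.
Actual MA = 45.426 × 0.89 = 40.429.
Effort = load / actual MA = 12663 / 40.429 = 313.22 N.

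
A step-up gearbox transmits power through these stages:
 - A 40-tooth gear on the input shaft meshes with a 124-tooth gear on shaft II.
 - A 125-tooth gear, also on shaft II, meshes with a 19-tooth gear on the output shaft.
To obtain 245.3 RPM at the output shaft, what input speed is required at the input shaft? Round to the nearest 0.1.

115.6 RPM

Overall ratio R = 3.1 × 0.152 = 0.4712.
Required input speed = output speed × R = 245.3 × 0.4712 = 115.59 RPM.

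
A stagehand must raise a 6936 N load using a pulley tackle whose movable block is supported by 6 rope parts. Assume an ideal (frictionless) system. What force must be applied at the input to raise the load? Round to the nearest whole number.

Block-and-tackle MA = number of supporting rope parts = 6.
Effort = load / MA = 6936 / 6 = 1156 N.

1156 N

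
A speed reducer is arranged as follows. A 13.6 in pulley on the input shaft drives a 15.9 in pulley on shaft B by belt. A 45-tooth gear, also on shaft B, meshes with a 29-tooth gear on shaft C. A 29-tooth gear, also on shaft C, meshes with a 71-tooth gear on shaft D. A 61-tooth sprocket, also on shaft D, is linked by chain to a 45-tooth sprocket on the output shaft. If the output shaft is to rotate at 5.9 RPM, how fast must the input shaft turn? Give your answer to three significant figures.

Overall ratio R = 1.1691 × 0.64444 × 2.4483 × 0.7377 = 1.3608.
Required input speed = output speed × R = 5.9 × 1.3608 = 8.0286 RPM.

8.03 RPM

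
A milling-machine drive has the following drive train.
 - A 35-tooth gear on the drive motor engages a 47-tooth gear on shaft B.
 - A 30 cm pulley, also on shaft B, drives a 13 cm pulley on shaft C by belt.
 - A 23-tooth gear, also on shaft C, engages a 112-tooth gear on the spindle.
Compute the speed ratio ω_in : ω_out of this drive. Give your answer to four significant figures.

2.834

Each stage contributes driven/driver: gear mesh 47/35 = 1.3429, belt 13/30 = 0.43333, gear mesh 112/23 = 4.8696.
Overall: 1.3429 × 0.43333 × 4.8696 = 2.8336.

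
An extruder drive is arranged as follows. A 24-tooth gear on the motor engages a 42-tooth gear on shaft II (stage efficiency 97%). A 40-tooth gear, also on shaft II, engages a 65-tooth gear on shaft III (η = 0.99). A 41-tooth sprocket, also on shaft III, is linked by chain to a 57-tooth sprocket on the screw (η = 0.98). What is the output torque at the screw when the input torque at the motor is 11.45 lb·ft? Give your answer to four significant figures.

42.60 lb·ft

Gear mesh: ratio = 42/24 = 1.75; torque at shaft II = 11.45 × 1.75 × 0.97 = 19.436 lb·ft.
Gear mesh: ratio = 65/40 = 1.625; torque at shaft III = 19.436 × 1.625 × 0.99 = 31.268 lb·ft.
Chain: ratio = 57/41 = 1.3902; torque at the screw = 31.268 × 1.3902 × 0.98 = 42.601 lb·ft.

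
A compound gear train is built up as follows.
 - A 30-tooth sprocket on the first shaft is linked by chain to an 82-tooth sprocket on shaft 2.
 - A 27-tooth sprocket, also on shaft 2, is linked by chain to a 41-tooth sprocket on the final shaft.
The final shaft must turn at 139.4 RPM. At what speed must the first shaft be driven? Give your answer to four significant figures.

578.6 RPM

Overall ratio R = 2.7333 × 1.5185 = 4.1506.
Required input speed = output speed × R = 139.4 × 4.1506 = 578.6 RPM.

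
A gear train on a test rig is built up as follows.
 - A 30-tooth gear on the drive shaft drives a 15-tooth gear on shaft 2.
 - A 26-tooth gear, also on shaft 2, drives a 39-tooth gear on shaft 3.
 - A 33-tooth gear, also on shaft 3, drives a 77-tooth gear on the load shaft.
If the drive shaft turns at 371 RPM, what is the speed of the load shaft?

Gear mesh: ratio = 15/30 = 0.5, so shaft 2 turns at 371 / 0.5 = 742 RPM.
Gear mesh: ratio = 39/26 = 1.5, so shaft 3 turns at 742 / 1.5 = 494.67 RPM.
Gear mesh: ratio = 77/33 = 2.3333, so the load shaft turns at 494.67 / 2.3333 = 212 RPM.

212 RPM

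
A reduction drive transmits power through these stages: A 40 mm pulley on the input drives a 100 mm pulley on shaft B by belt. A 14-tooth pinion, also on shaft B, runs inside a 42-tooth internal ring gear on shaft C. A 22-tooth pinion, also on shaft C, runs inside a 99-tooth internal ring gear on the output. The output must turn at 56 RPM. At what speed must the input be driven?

Overall ratio R = 2.5 × 3 × 4.5 = 33.75.
Required input speed = output speed × R = 56 × 33.75 = 1890 RPM.

1890 RPM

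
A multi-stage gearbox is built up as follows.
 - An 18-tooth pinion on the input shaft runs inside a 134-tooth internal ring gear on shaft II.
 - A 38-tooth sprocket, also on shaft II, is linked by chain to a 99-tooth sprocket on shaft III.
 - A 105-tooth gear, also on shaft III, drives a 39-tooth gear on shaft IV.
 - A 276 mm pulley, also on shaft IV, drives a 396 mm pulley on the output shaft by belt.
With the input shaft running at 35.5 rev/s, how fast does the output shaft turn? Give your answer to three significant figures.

3.43 rev/s

the input shaft → shaft II (internal gear, 134/18): 35.5 ÷ 7.4444 = 4.7687 rev/s
shaft II → shaft III (chain, 99/38): 4.7687 ÷ 2.6053 = 1.8304 rev/s
shaft III → shaft IV (gear mesh, 39/105): 1.8304 ÷ 0.37143 = 4.928 rev/s
shaft IV → the output shaft (belt, 396/276): 4.928 ÷ 1.4348 = 3.4347 rev/s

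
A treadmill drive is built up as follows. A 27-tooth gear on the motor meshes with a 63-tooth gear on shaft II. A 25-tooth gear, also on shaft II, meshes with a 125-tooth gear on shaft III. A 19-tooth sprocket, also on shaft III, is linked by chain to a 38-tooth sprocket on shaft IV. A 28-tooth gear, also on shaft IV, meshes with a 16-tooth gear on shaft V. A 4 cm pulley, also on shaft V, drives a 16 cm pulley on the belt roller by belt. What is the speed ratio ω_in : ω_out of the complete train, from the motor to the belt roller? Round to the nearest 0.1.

53.3

Each stage contributes driven/driver: gear mesh 63/27 = 2.3333, gear mesh 125/25 = 5, chain 38/19 = 2, gear mesh 16/28 = 0.57143, belt 16/4 = 4.
Overall: 2.3333 × 5 × 2 × 0.57143 × 4 = 53.333.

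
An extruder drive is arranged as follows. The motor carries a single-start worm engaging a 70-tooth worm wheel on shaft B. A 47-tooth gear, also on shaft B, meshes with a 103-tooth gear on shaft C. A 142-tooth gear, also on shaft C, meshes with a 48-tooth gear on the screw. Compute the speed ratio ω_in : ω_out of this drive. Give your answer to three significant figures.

Each stage contributes driven/driver: worm 70/1 = 70, gear mesh 103/47 = 2.1915, gear mesh 48/142 = 0.33803.
Overall: 70 × 2.1915 × 0.33803 = 51.855.

51.9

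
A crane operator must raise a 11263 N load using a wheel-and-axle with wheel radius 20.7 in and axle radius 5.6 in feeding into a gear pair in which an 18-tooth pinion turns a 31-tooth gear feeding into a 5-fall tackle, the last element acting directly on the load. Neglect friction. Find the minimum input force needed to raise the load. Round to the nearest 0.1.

Wheel-and-axle MA = R/r = 20.7/5.6 = 3.6964.
Gear pair MA = 31/18 = 1.7222.
Block-and-tackle MA = number of supporting rope parts = 5.
Combined ideal MA = 3.6964 × 1.7222 × 5 = 31.83.
Effort = load / MA = 11263 / 31.83 = 353.84 N.

353.8 N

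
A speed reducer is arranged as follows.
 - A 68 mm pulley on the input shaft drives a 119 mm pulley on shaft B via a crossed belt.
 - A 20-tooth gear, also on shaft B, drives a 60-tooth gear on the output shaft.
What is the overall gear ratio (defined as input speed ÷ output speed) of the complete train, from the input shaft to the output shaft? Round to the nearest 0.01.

5.25

Each stage contributes driven/driver: belt 119/68 = 1.75, gear mesh 60/20 = 3.
Overall: 1.75 × 3 = 5.25.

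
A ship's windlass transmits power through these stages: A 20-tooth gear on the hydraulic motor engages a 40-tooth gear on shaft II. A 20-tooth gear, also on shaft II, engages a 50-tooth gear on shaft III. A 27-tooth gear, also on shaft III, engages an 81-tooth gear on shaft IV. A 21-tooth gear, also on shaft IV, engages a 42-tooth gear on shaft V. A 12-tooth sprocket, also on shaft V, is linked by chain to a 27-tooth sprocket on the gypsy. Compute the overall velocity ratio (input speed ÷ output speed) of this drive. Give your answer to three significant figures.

Each stage contributes driven/driver: gear mesh 40/20 = 2, gear mesh 50/20 = 2.5, gear mesh 81/27 = 3, gear mesh 42/21 = 2, chain 27/12 = 2.25.
Overall: 2 × 2.5 × 3 × 2 × 2.25 = 67.5.

67.5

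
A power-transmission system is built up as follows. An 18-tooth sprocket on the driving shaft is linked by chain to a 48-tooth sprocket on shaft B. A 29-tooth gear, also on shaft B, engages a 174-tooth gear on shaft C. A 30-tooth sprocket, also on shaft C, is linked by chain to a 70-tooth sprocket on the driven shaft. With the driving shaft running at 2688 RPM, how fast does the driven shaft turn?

72 RPM

Chain: ratio = 48/18 = 2.6667, so shaft B turns at 2688 / 2.6667 = 1008 RPM.
Gear mesh: ratio = 174/29 = 6, so shaft C turns at 1008 / 6 = 168 RPM.
Chain: ratio = 70/30 = 2.3333, so the driven shaft turns at 168 / 2.3333 = 72 RPM.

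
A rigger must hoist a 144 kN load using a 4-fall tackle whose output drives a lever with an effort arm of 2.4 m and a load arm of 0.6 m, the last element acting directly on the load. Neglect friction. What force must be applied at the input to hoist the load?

9 kN

Block-and-tackle MA = number of supporting rope parts = 4.
Lever MA = effort arm / load arm = 2.4/0.6 = 4.
Combined ideal MA = 4 × 4 = 16.
Effort = load / MA = 144 / 16 = 9 kN.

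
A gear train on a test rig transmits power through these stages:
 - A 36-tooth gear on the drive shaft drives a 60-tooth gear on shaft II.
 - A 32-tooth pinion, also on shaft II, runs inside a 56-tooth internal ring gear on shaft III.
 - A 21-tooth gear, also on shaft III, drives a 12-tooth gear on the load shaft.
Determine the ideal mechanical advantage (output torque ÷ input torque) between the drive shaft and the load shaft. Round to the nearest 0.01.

1.67

Each stage contributes driven/driver: gear mesh 60/36 = 1.6667, internal gear 56/32 = 1.75, gear mesh 12/21 = 0.57143.
Overall: 1.6667 × 1.75 × 0.57143 = 1.6667.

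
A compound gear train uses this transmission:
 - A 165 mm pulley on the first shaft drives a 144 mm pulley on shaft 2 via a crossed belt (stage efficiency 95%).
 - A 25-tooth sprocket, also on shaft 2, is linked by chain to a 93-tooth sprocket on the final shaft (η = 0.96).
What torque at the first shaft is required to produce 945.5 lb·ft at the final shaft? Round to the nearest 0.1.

Overall ratio R = 0.87273 × 3.72 = 3.2465; overall efficiency η = 0.95 × 0.96 = 0.9120.
Input torque = output torque / (R × η) = 945.5 / (3.2465 × 0.9120) = 319.33 lb·ft.

319.3 lb·ft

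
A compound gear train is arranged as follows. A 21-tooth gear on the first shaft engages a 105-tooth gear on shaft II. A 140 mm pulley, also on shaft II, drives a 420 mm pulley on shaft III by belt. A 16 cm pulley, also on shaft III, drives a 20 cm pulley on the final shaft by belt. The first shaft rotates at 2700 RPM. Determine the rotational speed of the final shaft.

144 RPM

the first shaft → shaft II (gear mesh, 105/21): 2700 ÷ 5 = 540 RPM
shaft II → shaft III (belt, 420/140): 540 ÷ 3 = 180 RPM
shaft III → the final shaft (belt, 20/16): 180 ÷ 1.25 = 144 RPM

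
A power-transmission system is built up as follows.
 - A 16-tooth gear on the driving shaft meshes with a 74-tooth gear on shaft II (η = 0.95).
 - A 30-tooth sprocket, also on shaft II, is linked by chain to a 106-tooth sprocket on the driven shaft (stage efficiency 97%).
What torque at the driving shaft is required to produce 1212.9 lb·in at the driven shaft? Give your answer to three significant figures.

Overall ratio R = 4.625 × 3.5333 = 16.342; overall efficiency η = 0.95 × 0.97 = 0.9215.
Input torque = output torque / (R × η) = 1212.9 / (16.342 × 0.9215) = 80.544 lb·in.

80.5 lb·in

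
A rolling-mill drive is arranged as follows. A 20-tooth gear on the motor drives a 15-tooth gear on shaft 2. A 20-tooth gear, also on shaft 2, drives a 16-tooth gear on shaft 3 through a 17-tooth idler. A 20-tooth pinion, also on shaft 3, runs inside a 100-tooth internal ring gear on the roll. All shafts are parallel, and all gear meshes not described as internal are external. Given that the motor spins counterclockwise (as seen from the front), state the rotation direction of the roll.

the motor → shaft 2: external mesh, 1 reversal → CW.
shaft 2 → shaft 3: driver → idler → driven is 2 external meshes, 2 reversals → CW.
shaft 3 → the roll: internal mesh, same direction → CW.
3 reversals in total — an odd number — so the roll turns opposite to the motor.

clockwise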